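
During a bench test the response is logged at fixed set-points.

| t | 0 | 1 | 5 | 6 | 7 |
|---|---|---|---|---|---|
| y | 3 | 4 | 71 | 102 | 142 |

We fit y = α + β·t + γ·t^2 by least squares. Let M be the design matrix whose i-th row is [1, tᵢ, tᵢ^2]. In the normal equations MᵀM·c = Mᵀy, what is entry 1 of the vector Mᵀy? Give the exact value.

322

Entry 1 ↔ basis 1, so (Mᵀy)_{1} = Σᵢ yᵢ = (1)·(3) + (1)·(4) + (1)·(71) + (1)·(102) + (1)·(142) = 322.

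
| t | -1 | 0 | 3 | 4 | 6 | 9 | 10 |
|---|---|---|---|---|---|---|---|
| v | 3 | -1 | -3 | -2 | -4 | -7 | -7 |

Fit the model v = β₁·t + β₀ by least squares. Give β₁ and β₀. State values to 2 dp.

β₁ = -0.79, β₀ = 0.52

From the data, Σt·t = 243, Σt = 31, Σ1 = 7.
For Xᵀv: Σt·v = -177, Σv = -21.
Determinant 243·7 − 31² = 740.
β₁ = ((-177)·7 − 31·(-21))/740 = -147/185; β₀ = (243·(-21) − 31·(-177))/740 = 96/185.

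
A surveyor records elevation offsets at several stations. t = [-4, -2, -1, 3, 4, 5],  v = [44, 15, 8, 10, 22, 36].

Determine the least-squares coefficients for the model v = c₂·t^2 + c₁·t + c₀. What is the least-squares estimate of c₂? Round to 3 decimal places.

The normal system AᵀA·[c₂, c₁, c₀]ᵀ = Aᵀv is [[1235, 143, 71]; [143, 71, 5]; [71, 5, 6]]·[c₂, c₁, c₀]ᵀ = [2114, 84, 135]ᵀ.
Solving the 3×3 system (Gaussian elimination) gives c₂ = 5033/2640, c₁ = -7439/2640, c₀ = 1007/440.

c₂ = 1.906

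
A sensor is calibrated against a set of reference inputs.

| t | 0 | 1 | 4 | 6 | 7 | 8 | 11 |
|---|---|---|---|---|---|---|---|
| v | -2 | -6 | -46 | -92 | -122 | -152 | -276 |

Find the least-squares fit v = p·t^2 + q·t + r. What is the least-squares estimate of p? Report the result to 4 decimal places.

p = -1.9767

Entries of MᵀM: Σt^2·t^2 = 22691, Σt^2·t = 2467, Σt^2 = 287, Σt·t = 287, Σt = 37, Σ1 = 7.
Right-hand side: Σt^2·v = -53156, Σt·v = -5848, Σv = -696.
Normal equations: [[22691, 2467, 287]; [2467, 287, 37]; [287, 37, 7]]·[p, q, r]ᵀ = [-53156, -5848, -696]ᵀ.
Solving the 3×3 system (Gaussian elimination) gives p = -22200/11231, q = -178918/56155, r = -7882/5105.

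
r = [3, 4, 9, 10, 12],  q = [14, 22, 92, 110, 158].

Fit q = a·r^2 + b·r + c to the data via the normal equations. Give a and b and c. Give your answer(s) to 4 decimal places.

a = 1.0387, b = 0.3601, c = 3.7546

Entries of MᵀM: Σr^2·r^2 = 37634, Σr^2·r = 3548, Σr^2 = 350, Σr·r = 350, Σr = 38, Σ1 = 5.
Right-hand side: Σr^2·q = 41682, Σr·q = 3954, Σq = 396.
MᵀM·[a, b, c]ᵀ = Mᵀq becomes [[37634, 3548, 350]; [3548, 350, 38]; [350, 38, 5]]·[a, b, c]ᵀ = [41682, 3954, 396]ᵀ.
Inverting the 3×3 Gram matrix, [a, b, c]ᵀ = [2201/2119, 763/2119, 612/163]ᵀ.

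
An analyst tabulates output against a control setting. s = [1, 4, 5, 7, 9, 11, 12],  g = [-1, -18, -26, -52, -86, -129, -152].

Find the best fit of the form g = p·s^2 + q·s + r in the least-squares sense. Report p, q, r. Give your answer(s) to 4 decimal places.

p = -1.0501, q = -0.1145, r = 0.0727

The normal system XᵀX·[p, q, r]ᵀ = Xᵀg is [[45221, 4321, 437]; [4321, 437, 49]; [437, 49, 7]]·[p, q, r]ᵀ = [-47950, -4584, -464]ᵀ.
Solving the 3×3 system (Gaussian elimination) gives p = -172171/163956, q = -18781/163956, r = 993/13663.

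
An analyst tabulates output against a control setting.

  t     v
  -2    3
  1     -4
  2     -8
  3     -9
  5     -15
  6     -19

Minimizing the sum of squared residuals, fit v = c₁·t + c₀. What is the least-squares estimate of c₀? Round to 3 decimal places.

XᵀX·[c₁, c₀]ᵀ = Xᵀv reads: 79·c₁ + 15·c₀ = -242;  15·c₁ + 6·c₀ = -52.
Eliminating c₀: 6·(row 1) − 15·(row 2) gives 249·c₁ = 6·(-242) − 15·(-52) = -672, so c₁ = -224/83.
Then c₀ = ((-52) − 15·(-224/83))/6 = -478/249.

c₀ = -1.920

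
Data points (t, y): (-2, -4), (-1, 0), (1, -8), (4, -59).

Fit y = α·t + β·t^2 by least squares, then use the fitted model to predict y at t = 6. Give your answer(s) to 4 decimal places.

ŷ = -122.2739

The normal system MᵀM·[α, β]ᵀ = Mᵀy is [[22, 56]; [56, 274]]·[α, β]ᵀ = [-236, -968]ᵀ.
Eliminating β: 274·(row 1) − 56·(row 2) gives 2892·α = 274·(-236) − 56·(-968) = -10456, so α = -2614/723.
Then β = ((-968) − 56·(-2614/723))/274 = -2020/723.
At t = 6: ŷ = (-2614/723)·(6) + (-2020/723)·(36) = -29468/241.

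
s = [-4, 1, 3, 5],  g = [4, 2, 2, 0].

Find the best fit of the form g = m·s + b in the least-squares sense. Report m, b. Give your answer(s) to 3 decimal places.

m = -0.402, b = 2.503

With design matrix X, XᵀX = [[51, 5]; [5, 4]] and Xᵀg = [-8, 8]ᵀ.
det = 51·4 − 5² = 179.
m = ((-8)·4 − 5·8)/179 = -72/179; b = (51·8 − 5·(-8))/179 = 448/179.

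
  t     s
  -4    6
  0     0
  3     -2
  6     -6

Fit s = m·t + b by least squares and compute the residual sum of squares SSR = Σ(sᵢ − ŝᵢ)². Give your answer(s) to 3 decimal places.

SSR = 1.352

The normal equations are: 61·m + 5·b = -66;  5·m + 4·b = -2.
Eliminating b: 4·(row 1) − 5·(row 2) gives 219·m = 4·(-66) − 5·(-2) = -254, so m = -254/219.
Then b = ((-2) − 5·(-254/219))/4 = 208/219.
Residuals: 30/73, -208/219, 116/219, 2/219; SSR = 296/219.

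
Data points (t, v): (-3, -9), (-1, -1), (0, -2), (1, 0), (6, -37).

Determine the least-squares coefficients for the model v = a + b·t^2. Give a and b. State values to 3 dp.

a = -0.238, b = -1.017

Setting ∂/∂a … = 0 gives: 5·a + 47·b = -49;  47·a + 1379·b = -1414.
Determinant 5·1379 − 47² = 4686.
a = ((-49)·1379 − 47·(-1414))/4686 = -371/1562; b = (5·(-1414) − 47·(-49))/4686 = -1589/1562.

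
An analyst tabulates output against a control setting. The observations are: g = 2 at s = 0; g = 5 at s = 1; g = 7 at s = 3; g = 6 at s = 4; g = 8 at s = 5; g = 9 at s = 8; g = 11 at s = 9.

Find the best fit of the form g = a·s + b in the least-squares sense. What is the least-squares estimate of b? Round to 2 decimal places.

b = 3.34

The normal system AᵀA·[a, b]ᵀ = Aᵀg is [[196, 30]; [30, 7]]·[a, b]ᵀ = [261, 48]ᵀ.
Δ = 196·7 − 30² = 472.
a = (261·7 − 30·48)/472 = 387/472; b = (196·48 − 30·261)/472 = 789/236.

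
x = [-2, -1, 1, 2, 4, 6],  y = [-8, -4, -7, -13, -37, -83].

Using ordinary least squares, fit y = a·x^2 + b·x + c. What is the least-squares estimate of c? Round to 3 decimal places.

Entries of AᵀA: Σx^2·x^2 = 1586, Σx^2·x = 280, Σx^2 = 62, Σx·x = 62, Σx = 10, Σ1 = 6.
And Σx^2·y = -3675, Σx·y = -659, Σy = -152.
Inverting the 3×3 Gram matrix, [a, b, c]ᵀ = [-35593/17466, -17587/17466, -7561/2911]ᵀ.

c = -2.597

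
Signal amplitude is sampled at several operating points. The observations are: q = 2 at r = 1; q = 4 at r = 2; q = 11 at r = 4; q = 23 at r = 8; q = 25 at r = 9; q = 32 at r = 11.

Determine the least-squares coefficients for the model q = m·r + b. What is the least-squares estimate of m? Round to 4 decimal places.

m = 3.0080

Setting ∂/∂m … = 0 gives: 287·m + 35·b = 815;  35·m + 6·b = 97.
(Σr·r = 287, Σr = 35, Σ1 = 6, Σr·q = 815, Σq = 97.)
Eliminating b: 6·(row 1) − 35·(row 2) gives 497·m = 6·815 − 35·97 = 1495, so m = 1495/497.
Then b = (97 − 35·(1495/497))/6 = -98/71.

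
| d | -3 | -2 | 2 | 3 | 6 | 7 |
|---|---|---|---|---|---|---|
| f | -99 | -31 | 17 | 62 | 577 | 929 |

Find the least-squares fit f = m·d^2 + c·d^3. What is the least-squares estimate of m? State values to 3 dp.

m = -1.957

Entries of XᵀX: Σd^2·d^2 = 3891, Σd^2·d^3 = 24583, Σd^3·d^3 = 165891.
Moment sums: Σd^2·f = 65904, Σd^3·f = 448010.
Normal equations: [[3891, 24583]; [24583, 165891]]·[m, c]ᵀ = [65904, 448010]ᵀ.
Eliminating c: 165891·(row 1) − 24583·(row 2) gives 41157992·m = 165891·65904 − 24583·448010 = -80549366, so m = -40274683/20578996.
Then c = (448010 − 24583·(-40274683/20578996))/165891 = 61544439/20578996.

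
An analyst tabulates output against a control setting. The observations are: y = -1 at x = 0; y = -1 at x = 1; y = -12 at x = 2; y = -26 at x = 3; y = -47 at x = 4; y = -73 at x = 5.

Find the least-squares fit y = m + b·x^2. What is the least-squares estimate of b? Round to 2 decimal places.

MᵀM·[m, b]ᵀ = Mᵀy reads: 6·m + 55·b = -160;  55·m + 979·b = -2860.
Δ = 6·979 − 55² = 2849.
m = ((-160)·979 − 55·(-2860))/2849 = 60/259; b = (6·(-2860) − 55·(-160))/2849 = -760/259.

b = -2.93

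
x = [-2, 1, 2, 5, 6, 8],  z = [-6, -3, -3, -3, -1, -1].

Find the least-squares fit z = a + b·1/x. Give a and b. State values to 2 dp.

With design matrix M, MᵀM = [[6, 179/120]; [179/120, 22801/14400]] and Mᵀz = [-17, -287/120]ᵀ.
det = 6·(22801/14400) − (179/120)² = 20953/2880.
a = ((-17)·(22801/14400) − (179/120)·(-287/120))/(20953/2880) = -336244/104765; b = (6·(-287/120) − (179/120)·(-17))/(20953/2880) = 31704/20953.

a = -3.21, b = 1.51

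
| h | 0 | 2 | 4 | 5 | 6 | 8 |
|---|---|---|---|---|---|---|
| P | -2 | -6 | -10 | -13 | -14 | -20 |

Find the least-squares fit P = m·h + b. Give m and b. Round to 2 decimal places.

Forming MᵀM = [[145, 25]; [25, 6]] and MᵀP = [-361, -65]ᵀ gives MᵀM·[m, b]ᵀ = MᵀP.
Eliminating b: 6·(row 1) − 25·(row 2) gives 245·m = 6·(-361) − 25·(-65) = -541, so m = -541/245.
Then b = ((-65) − 25·(-541/245))/6 = -80/49.

m = -2.21, b = -1.63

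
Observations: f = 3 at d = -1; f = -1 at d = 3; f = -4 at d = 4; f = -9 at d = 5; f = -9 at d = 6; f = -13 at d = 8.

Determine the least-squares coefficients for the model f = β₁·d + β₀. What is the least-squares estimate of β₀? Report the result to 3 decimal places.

β₀ = 2.285

The normal equations are: 151·β₁ + 25·β₀ = -225;  25·β₁ + 6·β₀ = -33.
(Σd·d = 151, Σd = 25, Σ1 = 6, Σd·f = -225, Σf = -33.)
Δ = 151·6 − 25² = 281.
β₁ = ((-225)·6 − 25·(-33))/281 = -525/281; β₀ = (151·(-33) − 25·(-225))/281 = 642/281.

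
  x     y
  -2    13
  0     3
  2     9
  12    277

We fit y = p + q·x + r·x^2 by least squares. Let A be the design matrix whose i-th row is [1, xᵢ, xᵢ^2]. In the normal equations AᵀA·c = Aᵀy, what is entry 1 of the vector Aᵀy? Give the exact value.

302

Entry 1 ↔ basis 1, so (Aᵀy)_{1} = Σᵢ yᵢ = (1)·(13) + (1)·(3) + (1)·(9) + (1)·(277) = 302.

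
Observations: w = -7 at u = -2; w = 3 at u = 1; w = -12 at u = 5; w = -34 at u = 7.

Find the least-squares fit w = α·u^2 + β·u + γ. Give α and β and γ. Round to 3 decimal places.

α = -1.083, β = 2.473, γ = 2.095

Entries of MᵀM: Σu^2·u^2 = 3043, Σu^2·u = 461, Σu^2 = 79, Σu·u = 79, Σu = 11, Σ1 = 4.
Moment sums: Σu^2·w = -1991, Σu·w = -281, Σw = -50.
Inverting the 3×3 Gram matrix, [α, β, γ]ᵀ = [-13/12, 643/260, 817/390]ᵀ.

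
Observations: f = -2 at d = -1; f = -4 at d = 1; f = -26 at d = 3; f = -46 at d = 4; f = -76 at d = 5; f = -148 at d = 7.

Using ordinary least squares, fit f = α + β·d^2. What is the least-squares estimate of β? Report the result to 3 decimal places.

From the data, Σ1 = 6, Σd^2 = 101, Σd^2·d^2 = 3365.
Right-hand side: Σf = -302, Σd^2·f = -10128.
det = 6·3365 − 101² = 9989.
α = ((-302)·3365 − 101·(-10128))/9989 = 6698/9989; β = (6·(-10128) − 101·(-302))/9989 = -30266/9989.

β = -3.030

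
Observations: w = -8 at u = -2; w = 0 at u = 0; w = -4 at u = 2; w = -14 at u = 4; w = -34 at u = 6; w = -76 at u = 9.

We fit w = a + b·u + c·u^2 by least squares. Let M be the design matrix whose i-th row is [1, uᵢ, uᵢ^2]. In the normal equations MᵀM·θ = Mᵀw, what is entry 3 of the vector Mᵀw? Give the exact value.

-7652

Entry 3 ↔ basis u^2, so (Mᵀw)_{3} = Σᵢ (u^2)·wᵢ = (4)·(-8) + (0)·(0) + (4)·(-4) + (16)·(-14) + (36)·(-34) + (81)·(-76) = -7652.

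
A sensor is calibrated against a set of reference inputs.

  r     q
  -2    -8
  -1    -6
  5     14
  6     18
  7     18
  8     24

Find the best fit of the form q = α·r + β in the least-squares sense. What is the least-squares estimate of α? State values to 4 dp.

Compute the Gram sums: Σr·r = 179, Σr = 23, Σ1 = 6.
Right-hand side: Σr·q = 518, Σq = 60.
XᵀX·[α, β]ᵀ = Xᵀq becomes [[179, 23]; [23, 6]]·[α, β]ᵀ = [518, 60]ᵀ.
Determinant 179·6 − 23² = 545.
α = (518·6 − 23·60)/545 = 1728/545; β = (179·60 − 23·518)/545 = -1174/545.

α = 3.1706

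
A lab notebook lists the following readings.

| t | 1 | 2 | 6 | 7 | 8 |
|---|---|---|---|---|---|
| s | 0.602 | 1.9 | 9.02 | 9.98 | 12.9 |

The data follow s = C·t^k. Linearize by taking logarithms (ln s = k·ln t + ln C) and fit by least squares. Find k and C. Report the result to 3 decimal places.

k = 1.449, C = 0.639

Linearized form: ln s = k·ln t + ln C. From the 5 transformed points,
Σln t = 6.5103, Σ(ln t)² = 11.8015, Σln s = 7.1916, Σln t·ln s = 14.1801.
Equations: 11.8015·k + 6.5103·ln C = 14.1801;  6.5103·k + 5·ln C = 7.1916.
Solving (det = 16.6240): k = 1.44858, ln C = -0.44781, so C = exp(-0.44781) = 0.63903.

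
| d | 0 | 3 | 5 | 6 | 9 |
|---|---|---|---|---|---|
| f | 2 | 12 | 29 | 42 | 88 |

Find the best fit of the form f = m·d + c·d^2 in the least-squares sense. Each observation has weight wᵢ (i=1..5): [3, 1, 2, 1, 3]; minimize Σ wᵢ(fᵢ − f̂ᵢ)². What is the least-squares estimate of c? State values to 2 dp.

Compute the Gram sums: Σwᵢ·d·d = 338, Σwᵢ·d·d^2 = 2680, Σwᵢ·d^2·d^2 = 22310.
And Σwᵢ·d·f = 2954, Σwᵢ·d^2·f = 24454.
XᵀWX·[m, c]ᵀ = XᵀWf becomes [[338, 2680]; [2680, 22310]]·[m, c]ᵀ = [2954, 24454]ᵀ.
Eliminating c: 22310·(row 1) − 2680·(row 2) gives 358380·m = 22310·2954 − 2680·24454 = 367020, so m = 2039/1991.
Then c = (24454 − 2680·(2039/1991))/22310 = 9687/9955.

c = 0.97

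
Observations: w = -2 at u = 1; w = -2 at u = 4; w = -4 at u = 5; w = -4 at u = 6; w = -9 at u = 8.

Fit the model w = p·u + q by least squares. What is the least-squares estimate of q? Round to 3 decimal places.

Entries of MᵀM: Σu·u = 142, Σu = 24, Σ1 = 5.
And Σu·w = -126, Σw = -21.
MᵀM·[p, q]ᵀ = Mᵀw becomes [[142, 24]; [24, 5]]·[p, q]ᵀ = [-126, -21]ᵀ.
Eliminating q: 5·(row 1) − 24·(row 2) gives 134·p = 5·(-126) − 24·(-21) = -126, so p = -63/67.
Then q = ((-21) − 24·(-63/67))/5 = 21/67.

q = 0.313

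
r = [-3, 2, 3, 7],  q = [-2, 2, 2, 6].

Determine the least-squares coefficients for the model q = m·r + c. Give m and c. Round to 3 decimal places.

Compute the Gram sums: Σr·r = 71, Σr = 9, Σ1 = 4.
For Aᵀq: Σr·q = 58, Σq = 8.
So AᵀA·[m, c]ᵀ = Aᵀq: [[71, 9]; [9, 4]]·[m, c]ᵀ = [58, 8]ᵀ.
Δ = 71·4 − 9² = 203.
m = (58·4 − 9·8)/203 = 160/203; c = (71·8 − 9·58)/203 = 46/203.

m = 0.788, c = 0.227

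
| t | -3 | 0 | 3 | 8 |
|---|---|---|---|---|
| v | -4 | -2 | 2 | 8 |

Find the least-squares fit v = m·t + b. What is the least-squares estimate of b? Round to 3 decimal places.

b = -1.242

Normal-equation sums: Σt·t = 82, Σt = 8, Σ1 = 4.
For Mᵀv: Σt·v = 82, Σv = 4.
Normal equations: [[82, 8]; [8, 4]]·[m, b]ᵀ = [82, 4]ᵀ.
Determinant 82·4 − 8² = 264.
m = (82·4 − 8·4)/264 = 37/33; b = (82·4 − 8·82)/264 = -41/33.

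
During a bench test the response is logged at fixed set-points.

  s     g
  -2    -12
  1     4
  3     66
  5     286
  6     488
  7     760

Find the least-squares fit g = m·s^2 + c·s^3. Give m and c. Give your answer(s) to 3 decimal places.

Setting ∂/∂m … = 0 gives: 4420·m + 27920·c = 62508;  27920·m + 180724·c = 403720.
Eliminating c: 180724·(row 1) − 27920·(row 2) gives 19273680·m = 180724·62508 − 27920·403720 = 24833392, so m = 1552087/1204605.
Then c = (403720 − 27920·(1552087/1204605))/180724 = 490238/240921.

m = 1.288, c = 2.035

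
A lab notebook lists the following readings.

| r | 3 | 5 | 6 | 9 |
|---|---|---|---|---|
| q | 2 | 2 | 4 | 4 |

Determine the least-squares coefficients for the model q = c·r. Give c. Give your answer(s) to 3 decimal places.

c = 0.503

The normal equations are: 151·c = 76.
c = 76/151 = 0.503311.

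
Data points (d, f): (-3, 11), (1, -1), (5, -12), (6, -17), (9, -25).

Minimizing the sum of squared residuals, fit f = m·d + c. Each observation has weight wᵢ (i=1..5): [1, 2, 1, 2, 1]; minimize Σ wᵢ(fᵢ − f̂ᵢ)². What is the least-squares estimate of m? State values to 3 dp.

m = -3.034

The normal system AᵀWA·[m, c]ᵀ = AᵀWf is [[189, 25]; [25, 7]]·[m, c]ᵀ = [-524, -62]ᵀ.
Eliminating c: 7·(row 1) − 25·(row 2) gives 698·m = 7·(-524) − 25·(-62) = -2118, so m = -1059/349.
Then c = ((-62) − 25·(-1059/349))/7 = 691/349.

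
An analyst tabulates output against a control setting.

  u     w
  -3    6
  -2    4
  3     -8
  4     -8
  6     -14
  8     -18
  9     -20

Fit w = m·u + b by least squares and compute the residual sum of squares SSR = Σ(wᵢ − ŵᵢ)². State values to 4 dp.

From the data, Σu·u = 219, Σu = 25, Σ1 = 7.
Moment sums: Σu·w = -490, Σw = -58.
Determinant 219·7 − 25² = 908.
m = ((-490)·7 − 25·(-58))/908 = -495/227; b = (219·(-58) − 25·(-490))/908 = -113/227.
Residuals: -10/227, 31/227, -218/227, 277/227, -95/227, -13/227, 28/227; SSR = 596/227.

SSR = 2.6256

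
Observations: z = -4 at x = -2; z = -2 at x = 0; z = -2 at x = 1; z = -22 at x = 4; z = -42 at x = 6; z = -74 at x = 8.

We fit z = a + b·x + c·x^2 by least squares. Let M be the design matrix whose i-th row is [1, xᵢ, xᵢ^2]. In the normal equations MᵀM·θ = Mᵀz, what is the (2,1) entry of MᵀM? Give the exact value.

17

Row 2 ↔ basis x, column 1 ↔ basis 1, so (MᵀM)_{2,1} = Σᵢ x = (-2)·(1) + (0)·(1) + (1)·(1) + (4)·(1) + (6)·(1) + (8)·(1) = 17.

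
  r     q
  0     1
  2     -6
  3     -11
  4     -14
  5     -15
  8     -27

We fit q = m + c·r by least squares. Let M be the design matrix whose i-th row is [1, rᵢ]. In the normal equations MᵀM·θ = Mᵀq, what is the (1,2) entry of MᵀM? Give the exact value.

Row 1 ↔ basis 1, column 2 ↔ basis r, so (MᵀM)_{1,2} = Σᵢ r = (1)·(0) + (1)·(2) + (1)·(3) + (1)·(4) + (1)·(5) + (1)·(8) = 22.

22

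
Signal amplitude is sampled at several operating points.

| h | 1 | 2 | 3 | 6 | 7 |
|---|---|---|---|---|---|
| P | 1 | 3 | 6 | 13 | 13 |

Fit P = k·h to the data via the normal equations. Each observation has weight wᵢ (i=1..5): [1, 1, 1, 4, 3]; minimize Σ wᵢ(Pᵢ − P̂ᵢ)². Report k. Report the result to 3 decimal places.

k = 2.000

Setting ∂/∂k … = 0 gives: 305·k = 610.
Hence k = 610 / 305 ≈ 2.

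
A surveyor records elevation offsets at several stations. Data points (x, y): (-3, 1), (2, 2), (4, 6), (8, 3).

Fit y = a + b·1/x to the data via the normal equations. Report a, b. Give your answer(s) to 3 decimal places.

Compute the Gram sums: Σ1 = 4, Σ1/x = 13/24, Σ1/x·1/x = 253/576.
For Mᵀy: Σy = 12, Σ1/x·y = 61/24.
So MᵀM·[a, b]ᵀ = Mᵀy: [[4, 13/24]; [13/24, 253/576]]·[a, b]ᵀ = [12, 61/24]ᵀ.
Δ = 4·(253/576) − (13/24)² = 281/192.
a = (12·(253/576) − (13/24)·(61/24))/(281/192) = 2243/843; b = (4·(61/24) − (13/24)·12)/(281/192) = 704/281.

a = 2.661, b = 2.505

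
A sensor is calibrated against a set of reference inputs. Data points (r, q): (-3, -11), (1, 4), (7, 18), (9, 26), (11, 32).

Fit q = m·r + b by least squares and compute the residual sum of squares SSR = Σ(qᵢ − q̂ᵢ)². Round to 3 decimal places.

SSR = 8.682

Compute the Gram sums: Σr·r = 261, Σr = 25, Σ1 = 5.
Moment sums: Σr·q = 749, Σq = 69.
det = 261·5 − 25² = 680.
m = (749·5 − 25·69)/680 = 101/34; b = (261·69 − 25·749)/680 = -179/170.
Residuals: -88/85, 177/85, -148/85, 27/85, 32/85; SSR = 738/85.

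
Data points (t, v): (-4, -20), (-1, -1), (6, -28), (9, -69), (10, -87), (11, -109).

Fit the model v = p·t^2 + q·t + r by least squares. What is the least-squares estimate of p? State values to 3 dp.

p = -1.024

The normal system MᵀM·[p, q, r]ᵀ = Mᵀv is [[32755, 3211, 355]; [3211, 355, 31]; [355, 31, 6]]·[p, q, r]ᵀ = [-28807, -2777, -314]ᵀ.
Row-reducing yields p = -1209305/1181352, q = 1544621/1181352, r = 145493/98446.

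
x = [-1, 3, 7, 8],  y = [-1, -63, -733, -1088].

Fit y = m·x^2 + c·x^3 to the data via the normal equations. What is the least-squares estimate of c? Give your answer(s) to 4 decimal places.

c = -2.0118

Entries of MᵀM: Σx^2·x^2 = 6579, Σx^2·x^3 = 49817, Σx^3·x^3 = 380523.
Right-hand side: Σx^2·y = -106117, Σx^3·y = -810175.
MᵀM·[m, c]ᵀ = Mᵀy becomes [[6579, 49817]; [49817, 380523]]·[m, c]ᵀ = [-106117, -810175]ᵀ.
Eliminating c: 380523·(row 1) − 49817·(row 2) gives 21727328·m = 380523·(-106117) − 49817·(-810175) = -19471216, so m = -1216951/1357958.
Then c = ((-810175) − 49817·(-1216951/1357958))/380523 = -2731921/1357958.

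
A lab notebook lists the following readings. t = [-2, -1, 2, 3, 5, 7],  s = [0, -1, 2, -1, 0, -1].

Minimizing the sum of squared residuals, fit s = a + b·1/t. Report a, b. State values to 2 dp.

Entries of XᵀX: Σ1 = 6, Σ1/t = -34/105, Σ1/t·1/t = 36857/22050.
And Σs = -1, Σ1/t·s = 32/21.
Normal equations: [[6, -34/105]; [-34/105, 36857/22050]]·[a, b]ᵀ = [-1, 32/21]ᵀ.
Eliminating b: (36857/22050)·(row 1) − (-34/105)·(row 2) gives (21883/2205)·a = (36857/22050)·(-1) − (-34/105)·(32/21) = -1237/1050, so a = -25977/218830.
Then b = ((32/21) − (-34/105)·(-25977/218830))/(36857/22050) = 19446/21883.

a = -0.12, b = 0.89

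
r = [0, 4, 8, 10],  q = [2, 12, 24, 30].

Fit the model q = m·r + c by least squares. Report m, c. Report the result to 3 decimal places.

Forming XᵀX = [[180, 22]; [22, 4]] and Xᵀq = [540, 68]ᵀ gives XᵀX·[m, c]ᵀ = Xᵀq.
Eliminating c: 4·(row 1) − 22·(row 2) gives 236·m = 4·540 − 22·68 = 664, so m = 166/59.
Then c = (68 − 22·(166/59))/4 = 90/59.

m = 2.814, c = 1.525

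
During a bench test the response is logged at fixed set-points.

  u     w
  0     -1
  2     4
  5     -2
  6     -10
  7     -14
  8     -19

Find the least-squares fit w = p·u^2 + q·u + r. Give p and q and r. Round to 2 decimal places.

Entries of MᵀM: Σu^2·u^2 = 8434, Σu^2·u = 1204, Σu^2 = 178, Σu·u = 178, Σu = 28, Σ1 = 6.
And Σu^2·w = -2296, Σu·w = -312, Σw = -42.
Normal equations: [[8434, 1204, 178]; [1204, 178, 28]; [178, 28, 6]]·[p, q, r]ᵀ = [-2296, -312, -42]ᵀ.
Solving the 3×3 system (Gaussian elimination) gives p = -959/1482, q = 1966/741, r = -7/38.

p = -0.65, q = 2.65, r = -0.18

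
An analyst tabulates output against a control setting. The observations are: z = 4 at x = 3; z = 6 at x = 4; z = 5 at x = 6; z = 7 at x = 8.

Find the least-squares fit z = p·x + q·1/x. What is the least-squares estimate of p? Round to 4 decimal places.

Forming AᵀA = [[125, 4]; [4, 125/576]] and Aᵀz = [122, 109/24]ᵀ gives AᵀA·[p, q]ᵀ = Aᵀz.
det = 125·(125/576) − 4² = 6409/576.
p = (122·(125/576) − 4·(109/24))/(6409/576) = 4786/6409; q = (125·(109/24) − 4·122)/(6409/576) = 45912/6409.

p = 0.7468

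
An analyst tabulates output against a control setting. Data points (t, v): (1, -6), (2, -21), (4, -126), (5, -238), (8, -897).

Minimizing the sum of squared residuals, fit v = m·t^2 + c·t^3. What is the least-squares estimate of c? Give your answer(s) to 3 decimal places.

c = -1.509

From the data, Σt^2·t^2 = 4994, Σt^2·t^3 = 36950, Σt^3·t^3 = 281930.
Right-hand side: Σt^2·v = -65464, Σt^3·v = -497252.
So MᵀM·[m, c]ᵀ = Mᵀv: [[4994, 36950]; [36950, 281930]]·[m, c]ᵀ = [-65464, -497252]ᵀ.
Determinant 4994·281930 − 36950² = 42655920.
m = ((-65464)·281930 − 36950·(-497252))/42655920 = -2070103/1066398; c = (4994·(-497252) − 36950·(-65464))/42655920 = -8047711/5331990.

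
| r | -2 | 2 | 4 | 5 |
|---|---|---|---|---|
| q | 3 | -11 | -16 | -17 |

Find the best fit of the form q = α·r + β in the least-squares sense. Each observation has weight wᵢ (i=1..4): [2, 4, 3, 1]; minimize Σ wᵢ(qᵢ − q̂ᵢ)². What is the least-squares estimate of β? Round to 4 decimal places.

Sums needed: Σwᵢ·r·r = 97, Σwᵢ·r = 21, Σwᵢ·1 = 10.
Moment sums: Σwᵢ·r·q = -377, Σwᵢ·q = -103.
So MᵀWM·[α, β]ᵀ = MᵀWq: [[97, 21]; [21, 10]]·[α, β]ᵀ = [-377, -103]ᵀ.
Eliminating β: 10·(row 1) − 21·(row 2) gives 529·α = 10·(-377) − 21·(-103) = -1607, so α = -1607/529.
Then β = ((-103) − 21·(-1607/529))/10 = -2074/529.

β = -3.9206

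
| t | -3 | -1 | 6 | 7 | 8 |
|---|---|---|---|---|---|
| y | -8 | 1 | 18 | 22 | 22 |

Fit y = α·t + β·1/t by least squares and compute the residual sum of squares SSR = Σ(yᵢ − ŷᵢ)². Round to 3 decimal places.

SSR = 5.157

The normal system XᵀX·[α, β]ᵀ = Xᵀy is [[159, 5]; [5, 33161/28224]]·[α, β]ᵀ = [461, 887/84]ᵀ.
Δ = 159·(33161/28224) − 5² = 1522333/9408.
α = (461·(33161/28224) − 5·(887/84))/(1522333/9408) = 13797061/4566999; β = (159·(887/84) − 5·461)/(1522333/9408) = -5889744/1522333.
Residuals: -344851/1522333, 694828/4566999, 789496/1522333, 6418727/4566999, -7693856/4566999; SSR = 23551198/4566999.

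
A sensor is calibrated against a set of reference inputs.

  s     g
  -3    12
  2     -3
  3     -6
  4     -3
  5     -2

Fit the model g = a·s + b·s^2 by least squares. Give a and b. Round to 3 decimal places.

XᵀX·[a, b]ᵀ = Xᵀg reads: 63·a + 197·b = -82;  197·a + 1059·b = -56.
(Σs·s = 63, Σs·s^2 = 197, Σs^2·s^2 = 1059, Σs·g = -82, Σs^2·g = -56.)
Eliminating b: 1059·(row 1) − 197·(row 2) gives 27908·a = 1059·(-82) − 197·(-56) = -75806, so a = -37903/13954.
Then b = ((-56) − 197·(-37903/13954))/1059 = 6313/13954.

a = -2.716, b = 0.452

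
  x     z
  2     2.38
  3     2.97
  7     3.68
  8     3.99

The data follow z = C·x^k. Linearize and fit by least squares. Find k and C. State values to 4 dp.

With ln zᵢ as the transformed response and ln xᵢ as the regressor:
Sums: Σln x = 5.8171, Σ(ln x)² = 9.7980, Σln z = 4.6424, Σln x·ln z = 7.2098.
Normal system: [[9.7980, 5.8171]; [5.8171, 4]]·[k, ln C]ᵀ = [7.2098, 4.6424]ᵀ.
Δ = 9.7980·4 − (5.8171)² = 5.3534; k = (7.2098·4 − 5.8171·4.6424)/5.3534 = 0.34259, ln C = (9.7980·4.6424 − 5.8171·7.2098)/5.3534 = 0.66237, so C = exp(0.66237) = 1.93938.

k = 0.3426, C = 1.9394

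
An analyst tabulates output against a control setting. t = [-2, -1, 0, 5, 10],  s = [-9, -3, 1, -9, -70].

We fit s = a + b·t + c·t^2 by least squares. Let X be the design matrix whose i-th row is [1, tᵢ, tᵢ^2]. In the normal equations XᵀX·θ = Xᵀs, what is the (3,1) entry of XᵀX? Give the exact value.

Row 3 ↔ basis t^2, column 1 ↔ basis 1, so (XᵀX)_{3,1} = Σᵢ t^2 = (4)·(1) + (1)·(1) + (0)·(1) + (25)·(1) + (100)·(1) = 130.

130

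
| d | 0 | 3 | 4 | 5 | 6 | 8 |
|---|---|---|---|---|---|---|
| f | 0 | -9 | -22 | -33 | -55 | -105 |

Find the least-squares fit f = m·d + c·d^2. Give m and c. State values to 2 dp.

m = 3.02, c = -2.02

The normal equations are: 150·m + 944·c = -1450;  944·m + 6354·c = -9958.
(Σd·d = 150, Σd·d^2 = 944, Σd^2·d^2 = 6354, Σd·f = -1450, Σd^2·f = -9958.)
Δ = 150·6354 − 944² = 61964.
m = ((-1450)·6354 − 944·(-9958))/61964 = 46763/15491; c = (150·(-9958) − 944·(-1450))/61964 = -31225/15491.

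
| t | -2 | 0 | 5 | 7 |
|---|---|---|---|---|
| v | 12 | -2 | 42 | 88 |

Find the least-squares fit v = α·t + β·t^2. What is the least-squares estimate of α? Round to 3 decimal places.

α = -1.905

Setting ∂/∂α … = 0 gives: 78·α + 460·β = 802;  460·α + 3042·β = 5410.
det = 78·3042 − 460² = 25676.
α = (802·3042 − 460·5410)/25676 = -1747/917; β = (78·5410 − 460·802)/25676 = 1895/917.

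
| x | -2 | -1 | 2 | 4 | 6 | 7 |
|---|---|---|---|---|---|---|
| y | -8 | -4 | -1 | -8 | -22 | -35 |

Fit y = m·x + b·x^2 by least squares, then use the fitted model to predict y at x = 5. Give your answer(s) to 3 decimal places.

Setting ∂/∂m … = 0 gives: 110·m + 622·b = -391;  622·m + 3986·b = -2675.
Determinant 110·3986 − 622² = 51576.
m = ((-391)·3986 − 622·(-2675))/51576 = 8777/4298; b = (110·(-2675) − 622·(-391))/51576 = -2127/2149.
At x = 5: ŷ = (8777/4298)·(5) + (-2127/2149)·(25) = -62465/4298.

ŷ = -14.534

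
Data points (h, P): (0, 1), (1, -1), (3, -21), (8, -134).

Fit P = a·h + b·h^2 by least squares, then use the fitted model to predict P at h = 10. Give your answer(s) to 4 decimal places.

P̂ = -207.7214

With design matrix X, XᵀX = [[74, 540]; [540, 4178]] and XᵀP = [-1136, -8766]ᵀ.
Determinant 74·4178 − 540² = 17572.
a = ((-1136)·4178 − 540·(-8766))/17572 = -3142/4393; b = (74·(-8766) − 540·(-1136))/17572 = -8811/4393.
At h = 10: P̂ = (-3142/4393)·(10) + (-8811/4393)·(100) = -912520/4393.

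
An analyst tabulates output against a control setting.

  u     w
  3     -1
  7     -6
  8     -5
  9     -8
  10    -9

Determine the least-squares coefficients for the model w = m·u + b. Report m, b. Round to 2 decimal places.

The normal equations are: 303·m + 37·b = -247;  37·m + 5·b = -29.
(Σu·u = 303, Σu = 37, Σ1 = 5, Σu·w = -247, Σw = -29.)
Eliminating b: 5·(row 1) − 37·(row 2) gives 146·m = 5·(-247) − 37·(-29) = -162, so m = -81/73.
Then b = ((-29) − 37·(-81/73))/5 = 176/73.

m = -1.11, b = 2.41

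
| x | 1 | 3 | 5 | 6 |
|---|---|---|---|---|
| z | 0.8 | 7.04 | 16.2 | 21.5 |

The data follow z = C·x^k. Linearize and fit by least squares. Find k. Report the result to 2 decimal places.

k = 1.85

With ln zᵢ as the transformed response and ln xᵢ as the regressor:
XᵀX = [[7.0076, 4.4998]; [4.4998, 4]], rhs = [12.1236, 7.5815]ᵀ  (here Σln x = 4.4998, Σ(ln x)² = 7.0076, Σln z = 7.5815, Σln x·ln z = 12.1236).
Δ = 7.0076·4 − (4.4998)² = 7.7823; k = (12.1236·4 − 4.4998·7.5815)/7.7823 = 1.84764, ln C = (7.0076·7.5815 − 4.4998·12.1236)/7.7823 = -0.18313.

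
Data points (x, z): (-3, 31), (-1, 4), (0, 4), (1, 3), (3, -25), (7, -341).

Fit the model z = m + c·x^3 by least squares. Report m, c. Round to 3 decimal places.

Entries of AᵀA: Σ1 = 6, Σx^3 = 343, Σx^3·x^3 = 119109.
And Σz = -324, Σx^3·z = -118476.
Normal equations: [[6, 343]; [343, 119109]]·[m, c]ᵀ = [-324, -118476]ᵀ.
det = 6·119109 − 343² = 597005.
m = ((-324)·119109 − 343·(-118476))/597005 = 2045952/597005; c = (6·(-118476) − 343·(-324))/597005 = -599724/597005.

m = 3.427, c = -1.005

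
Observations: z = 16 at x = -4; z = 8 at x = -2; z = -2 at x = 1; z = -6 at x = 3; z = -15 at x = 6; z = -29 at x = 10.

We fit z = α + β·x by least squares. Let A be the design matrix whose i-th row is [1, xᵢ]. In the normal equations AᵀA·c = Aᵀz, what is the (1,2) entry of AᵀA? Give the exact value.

Row 1 ↔ basis 1, column 2 ↔ basis x, so (AᵀA)_{1,2} = Σᵢ x = (1)·(-4) + (1)·(-2) + (1)·(1) + (1)·(3) + (1)·(6) + (1)·(10) = 14.

14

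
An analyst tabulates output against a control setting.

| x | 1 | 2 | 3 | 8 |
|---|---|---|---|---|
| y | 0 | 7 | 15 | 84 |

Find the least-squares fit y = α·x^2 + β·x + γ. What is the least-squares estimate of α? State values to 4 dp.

Entries of AᵀA: Σx^2·x^2 = 4194, Σx^2·x = 548, Σx^2 = 78, Σx·x = 78, Σx = 14, Σ1 = 4.
And Σx^2·y = 5539, Σx·y = 731, Σy = 106.
AᵀA·[α, β, γ]ᵀ = Aᵀy becomes [[4194, 548, 78]; [548, 78, 14]; [78, 14, 4]]·[α, β, γ]ᵀ = [5539, 731, 106]ᵀ.
Solving the 3×3 system (Gaussian elimination) gives α = 422/473, β = 170/43, γ = -4479/946.

α = 0.8922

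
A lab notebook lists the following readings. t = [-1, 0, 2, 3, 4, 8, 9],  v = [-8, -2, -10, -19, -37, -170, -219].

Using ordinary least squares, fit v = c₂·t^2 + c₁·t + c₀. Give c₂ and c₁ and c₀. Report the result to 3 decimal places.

c₂ = -3.027, c₁ = 3.199, c₀ = -2.171

Entries of MᵀM: Σt^2·t^2 = 11011, Σt^2·t = 1339, Σt^2 = 175, Σt·t = 175, Σt = 25, Σ1 = 7.
And Σt^2·v = -29430, Σt·v = -3548, Σv = -465.
MᵀM·[c₂, c₁, c₀]ᵀ = Mᵀv becomes [[11011, 1339, 175]; [1339, 175, 25]; [175, 25, 7]]·[c₂, c₁, c₀]ᵀ = [-29430, -3548, -465]ᵀ.
Inverting the 3×3 Gram matrix, [c₂, c₁, c₀]ᵀ = [-208391/68838, 31457/9834, -24910/11473]ᵀ.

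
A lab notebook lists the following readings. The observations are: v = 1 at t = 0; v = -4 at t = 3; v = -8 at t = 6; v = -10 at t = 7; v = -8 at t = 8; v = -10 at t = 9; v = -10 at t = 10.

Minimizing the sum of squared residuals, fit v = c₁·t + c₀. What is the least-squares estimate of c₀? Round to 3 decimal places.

c₀ = -0.189

XᵀX·[c₁, c₀]ᵀ = Xᵀv reads: 339·c₁ + 43·c₀ = -384;  43·c₁ + 7·c₀ = -49.
det = 339·7 − 43² = 524.
c₁ = ((-384)·7 − 43·(-49))/524 = -581/524; c₀ = (339·(-49) − 43·(-384))/524 = -99/524.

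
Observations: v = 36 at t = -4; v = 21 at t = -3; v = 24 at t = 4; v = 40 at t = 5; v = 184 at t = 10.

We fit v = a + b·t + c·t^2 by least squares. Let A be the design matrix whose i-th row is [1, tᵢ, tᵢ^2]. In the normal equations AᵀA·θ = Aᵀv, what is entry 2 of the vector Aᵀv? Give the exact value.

1929

Entry 2 ↔ basis t, so (Aᵀv)_{2} = Σᵢ (t)·vᵢ = (-4)·(36) + (-3)·(21) + (4)·(24) + (5)·(40) + (10)·(184) = 1929.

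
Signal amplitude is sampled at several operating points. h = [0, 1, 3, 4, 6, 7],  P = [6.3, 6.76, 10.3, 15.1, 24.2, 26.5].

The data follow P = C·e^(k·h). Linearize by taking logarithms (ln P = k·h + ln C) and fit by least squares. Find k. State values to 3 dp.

Let Y = ln P. Fitting Y = k·h + ln C by least squares:
Sums: Σh = 21.0000, Σ(h)² = 111.0000, Σln P = 15.2619, Σh·ln P = 61.8244.
Normal system: [[111.0000, 21.0000]; [21.0000, 6]]·[k, ln C]ᵀ = [61.8244, 15.2619]ᵀ.
Slope k = (n·Σh·ln P − Σh·Σln P)/(n·Σ(h)² − (Σh)²) = (6·61.8244 − 21.0000·15.2619)/225.0000 = 0.22420; ln C = (Σln P − k·Σh)/n = 1.75893.

k = 0.224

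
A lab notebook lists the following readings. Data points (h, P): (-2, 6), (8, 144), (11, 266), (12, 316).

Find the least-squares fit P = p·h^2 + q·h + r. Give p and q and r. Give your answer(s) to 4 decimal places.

p = 2.0838, q = 1.2812, r = 0.2373

Entries of AᵀA: Σh^2·h^2 = 39489, Σh^2·h = 3563, Σh^2 = 333, Σh·h = 333, Σh = 29, Σ1 = 4.
Moment sums: Σh^2·P = 86930, Σh·P = 7858, ΣP = 732.
So AᵀA·[p, q, r]ᵀ = AᵀP: [[39489, 3563, 333]; [3563, 333, 29]; [333, 29, 4]]·[p, q, r]ᵀ = [86930, 7858, 732]ᵀ.
Solving the 3×3 system (Gaussian elimination) gives p = 129967/62371, q = 79909/62371, r = 14800/62371.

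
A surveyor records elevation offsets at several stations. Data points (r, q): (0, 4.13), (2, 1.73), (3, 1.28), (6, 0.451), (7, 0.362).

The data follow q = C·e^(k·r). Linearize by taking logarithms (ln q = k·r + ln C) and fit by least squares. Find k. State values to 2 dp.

With ln qᵢ as the transformed response and rᵢ as the regressor:
XᵀX = [[98.0000, 18.0000]; [18.0000, 5]], rhs = [-10.0537, 0.4009]ᵀ  (here Σr = 18.0000, Σ(r)² = 98.0000, Σln q = 0.4009, Σr·ln q = -10.0537).
Solving (det = 166.0000): k = -0.34629, ln C = 1.32681.

k = -0.35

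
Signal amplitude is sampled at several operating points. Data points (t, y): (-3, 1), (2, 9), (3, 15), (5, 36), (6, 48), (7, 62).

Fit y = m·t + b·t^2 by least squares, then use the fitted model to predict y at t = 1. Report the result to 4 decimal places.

AᵀA·[m, b]ᵀ = Aᵀy reads: 132·m + 692·b = 962;  692·m + 4500·b = 5846.
(Σt·t = 132, Σt·t^2 = 692, Σt^2·t^2 = 4500, Σt·y = 962, Σt^2·y = 5846.)
Eliminating b: 4500·(row 1) − 692·(row 2) gives 115136·m = 4500·962 − 692·5846 = 283568, so m = 17723/7196.
Then b = (5846 − 692·(17723/7196))/4500 = 6623/7196.
At t = 1: ŷ = (17723/7196)·(1) + (6623/7196)·(1) = 1739/514.

ŷ = 3.3833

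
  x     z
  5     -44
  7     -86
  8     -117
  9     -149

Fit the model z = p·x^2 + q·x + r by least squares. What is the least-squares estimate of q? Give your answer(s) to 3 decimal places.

q = 7.641

Setting ∂/∂p … = 0 gives: 13683·p + 1709·q + 219·r = -24871;  1709·p + 219·q + 29·r = -3099;  219·p + 29·q + 4·r = -396.
(Σx^2·x^2 = 13683, Σx^2·x = 1709, Σx^2 = 219, Σx·x = 219, Σx = 29, Σ1 = 4, Σx^2·z = -24871, Σx·z = -3099, Σz = -396.)
Row-reducing yields p = -107/44, q = 1681/220, r = -1169/55.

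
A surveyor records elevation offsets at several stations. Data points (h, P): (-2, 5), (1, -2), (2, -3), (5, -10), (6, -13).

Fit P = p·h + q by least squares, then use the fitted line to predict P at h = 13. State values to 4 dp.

P̂ = -27.9612

Compute the Gram sums: Σh·h = 70, Σh = 12, Σ1 = 5.
And Σh·P = -146, ΣP = -23.
Δ = 70·5 − 12² = 206.
p = ((-146)·5 − 12·(-23))/206 = -227/103; q = (70·(-23) − 12·(-146))/206 = 71/103.
At h = 13: P̂ = (-227/103)·(13) + (71/103)·(1) = -2880/103.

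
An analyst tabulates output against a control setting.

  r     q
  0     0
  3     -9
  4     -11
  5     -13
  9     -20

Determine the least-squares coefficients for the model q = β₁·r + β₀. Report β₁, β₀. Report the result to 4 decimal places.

From the data, Σr·r = 131, Σr = 21, Σ1 = 5.
For Xᵀq: Σr·q = -316, Σq = -53.
Δ = 131·5 − 21² = 214.
β₁ = ((-316)·5 − 21·(-53))/214 = -467/214; β₀ = (131·(-53) − 21·(-316))/214 = -307/214.

β₁ = -2.1822, β₀ = -1.4346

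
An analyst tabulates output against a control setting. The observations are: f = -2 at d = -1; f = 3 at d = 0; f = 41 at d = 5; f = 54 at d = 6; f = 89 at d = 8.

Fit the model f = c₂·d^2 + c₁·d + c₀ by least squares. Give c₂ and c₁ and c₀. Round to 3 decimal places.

Forming AᵀA = [[6018, 852, 126]; [852, 126, 18]; [126, 18, 5]] and Aᵀf = [8663, 1243, 185]ᵀ gives AᵀA·[c₂, c₁, c₀]ᵀ = Aᵀf.
Solving the 3×3 system (Gaussian elimination) gives c₂ = 12487/12714, c₁ = 38581/12714, c₀ = 2809/2119.

c₂ = 0.982, c₁ = 3.035, c₀ = 1.326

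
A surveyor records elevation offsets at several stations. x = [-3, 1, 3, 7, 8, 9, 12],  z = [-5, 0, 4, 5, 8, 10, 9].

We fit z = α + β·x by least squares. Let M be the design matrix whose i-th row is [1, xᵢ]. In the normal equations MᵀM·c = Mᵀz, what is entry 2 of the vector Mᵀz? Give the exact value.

324

Entry 2 ↔ basis x, so (Mᵀz)_{2} = Σᵢ (x)·zᵢ = (-3)·(-5) + (1)·(0) + (3)·(4) + (7)·(5) + (8)·(8) + (9)·(10) + (12)·(9) = 324.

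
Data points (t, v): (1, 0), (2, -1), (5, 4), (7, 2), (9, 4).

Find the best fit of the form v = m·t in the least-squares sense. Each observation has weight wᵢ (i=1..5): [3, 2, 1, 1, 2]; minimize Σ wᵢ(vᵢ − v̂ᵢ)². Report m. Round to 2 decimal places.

Entries of MᵀWM: Σwᵢ·t·t = 247.
Moment sums: Σwᵢ·t·v = 102.
m = 102/247 = 0.412955.

m = 0.41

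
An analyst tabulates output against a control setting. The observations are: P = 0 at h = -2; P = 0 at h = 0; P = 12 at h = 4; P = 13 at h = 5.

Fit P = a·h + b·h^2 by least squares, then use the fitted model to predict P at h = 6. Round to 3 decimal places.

With design matrix M, MᵀM = [[45, 181]; [181, 897]] and MᵀP = [113, 517]ᵀ.
Δ = 45·897 − 181² = 7604.
a = (113·897 − 181·517)/7604 = 1946/1901; b = (45·517 − 181·113)/7604 = 703/1901.
At h = 6: P̂ = (1946/1901)·(6) + (703/1901)·(36) = 36984/1901.

P̂ = 19.455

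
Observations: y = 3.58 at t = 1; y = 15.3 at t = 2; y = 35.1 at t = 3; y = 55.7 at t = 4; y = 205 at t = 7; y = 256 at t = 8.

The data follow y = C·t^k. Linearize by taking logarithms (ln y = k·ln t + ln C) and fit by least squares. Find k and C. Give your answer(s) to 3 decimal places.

With ln yᵢ as the transformed response and ln tᵢ as the regressor:
XᵀX = [[11.7199, 7.2034]; [7.2034, 6]], rhs = [33.2617, 22.4496]ᵀ  (here Σln t = 7.2034, Σ(ln t)² = 11.7199, Σln y = 22.4496, Σln t·ln y = 33.2617).
Solving (det = 18.4301): k = 2.05408, ln C = 1.27553, so C = exp(1.27553) = 3.58060.

k = 2.054, C = 3.581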